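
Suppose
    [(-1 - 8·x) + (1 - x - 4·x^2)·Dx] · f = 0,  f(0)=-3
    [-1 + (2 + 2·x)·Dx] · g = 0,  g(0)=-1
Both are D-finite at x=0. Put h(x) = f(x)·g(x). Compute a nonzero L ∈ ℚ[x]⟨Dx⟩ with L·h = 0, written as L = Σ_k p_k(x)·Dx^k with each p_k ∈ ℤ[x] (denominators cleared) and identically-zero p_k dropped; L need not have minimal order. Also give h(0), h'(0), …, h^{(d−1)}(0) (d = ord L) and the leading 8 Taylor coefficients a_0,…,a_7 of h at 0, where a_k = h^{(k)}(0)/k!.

L = (3 + 17·x + 12·x^2) + (-2 + 10·x^2 + 8·x^3)·Dx  (order 1).
h: a_k = 3, 9/2, 129/8, 549/16, 12633/128, 60423/256, 645885/1024, 3225405/2048, …
ICs: h(0) = 3.

f: a_k = -3, -3, -15, -27, -87, -195, -543, -1323, …
g: a_k = -1, -1/2, 1/8, -1/16, 5/128, -7/256, 21/1024, -33/2048, …
L₀ := L_f ⊗_s L_g (sym. prod.), ord ≤ 1.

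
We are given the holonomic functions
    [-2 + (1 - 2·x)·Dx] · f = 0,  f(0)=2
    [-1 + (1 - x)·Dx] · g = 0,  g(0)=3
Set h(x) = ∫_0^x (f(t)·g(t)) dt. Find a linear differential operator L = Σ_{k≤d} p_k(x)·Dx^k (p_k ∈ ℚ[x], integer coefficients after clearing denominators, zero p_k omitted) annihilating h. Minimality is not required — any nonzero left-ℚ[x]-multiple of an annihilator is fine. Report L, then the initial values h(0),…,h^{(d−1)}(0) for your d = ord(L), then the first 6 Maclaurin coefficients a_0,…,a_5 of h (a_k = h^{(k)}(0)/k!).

L = (-3 + 4·x)·Dx + (1 - 3·x + 2·x^2)·Dx^2  (order 2).
h: a_k = 0, 6, 9, 14, 45/2, 186/5, …
ICs: h(0) = 0, h′(0) = 6.

f: a_k = 2, 4, 8, 16, 32, 64, …
g: a_k = 3, 3, 3, 3, 3, 3, …
Sym-product of L_f,L_g gives L₀ (≤ ord 1).
h=∫h₀ ⇒ L = L₀·Dx.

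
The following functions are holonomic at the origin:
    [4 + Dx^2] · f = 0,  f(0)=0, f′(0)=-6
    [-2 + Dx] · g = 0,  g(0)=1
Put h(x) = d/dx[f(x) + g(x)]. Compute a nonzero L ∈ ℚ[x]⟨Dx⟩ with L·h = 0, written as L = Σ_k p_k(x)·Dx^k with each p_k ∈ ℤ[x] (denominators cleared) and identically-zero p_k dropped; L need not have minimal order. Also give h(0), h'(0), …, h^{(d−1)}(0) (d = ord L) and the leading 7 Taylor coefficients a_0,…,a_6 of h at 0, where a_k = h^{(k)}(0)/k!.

L = 8 - 4·Dx + 2·Dx^2 - Dx^3  (order 3).
h: a_k = -4, 4, 16, 8/3, -8/3, 8/15, 32/45, …
ICs: h(0) = -4, h′(0) = 4, h′′(0) = 32.

f: a_k = 0, -6, 0, 4, 0, -4/5, 0, …
g: a_k = 1, 2, 2, 4/3, 2/3, 4/15, 4/45, …
L₀ := lclm(L_f,L_g); ord L₀ ≤ 2+1.
Differentiate: ansatz ord ≤ ord L₀ ⇒ L.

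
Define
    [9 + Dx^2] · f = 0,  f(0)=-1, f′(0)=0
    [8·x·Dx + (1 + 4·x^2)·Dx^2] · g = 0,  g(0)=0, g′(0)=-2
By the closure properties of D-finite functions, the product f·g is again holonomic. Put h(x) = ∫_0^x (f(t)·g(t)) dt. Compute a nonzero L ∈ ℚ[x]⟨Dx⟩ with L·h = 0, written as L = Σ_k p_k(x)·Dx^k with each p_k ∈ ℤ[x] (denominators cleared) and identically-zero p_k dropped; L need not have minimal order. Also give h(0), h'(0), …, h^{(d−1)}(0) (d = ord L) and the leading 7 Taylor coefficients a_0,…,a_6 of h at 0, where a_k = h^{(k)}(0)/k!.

f: a_k = -1, 0, 9/2, 0, -27/8, 0, 81/80, …
g: a_k = 0, -2, 0, 8/3, 0, -32/5, 0, …
Product ⇒ symmetric product L₀, ord ≤ 4.
h=∫₀ˣh₀: take L = L₀·Dx.
L = (2925 + 31536·x^2 + 95904·x^4 + 186624·x^6 + 186624·x^8)·Dx + (2448·x + 20160·x^3 + 62208·x^5 + 82944·x^7)·Dx^2 + (442 + 5088·x^2 + 19008·x^4 + 41472·x^6 + 41472·x^8)·Dx^3 + (272·x + 2240·x^3 + 6912·x^5 + 9216·x^7)·Dx^4 + (13 + 176·x^2 + 928·x^4 + 2304·x^6 + 2304·x^8)·Dx^5  (order 5).
h: a_k = 0, 0, 1, 0, -35/12, 0, 503/120, …
ICs: h(0) = 0, h′(0) = 0, h′′(0) = 2, h′′′(0) = 0, h′′′′(0) = -70.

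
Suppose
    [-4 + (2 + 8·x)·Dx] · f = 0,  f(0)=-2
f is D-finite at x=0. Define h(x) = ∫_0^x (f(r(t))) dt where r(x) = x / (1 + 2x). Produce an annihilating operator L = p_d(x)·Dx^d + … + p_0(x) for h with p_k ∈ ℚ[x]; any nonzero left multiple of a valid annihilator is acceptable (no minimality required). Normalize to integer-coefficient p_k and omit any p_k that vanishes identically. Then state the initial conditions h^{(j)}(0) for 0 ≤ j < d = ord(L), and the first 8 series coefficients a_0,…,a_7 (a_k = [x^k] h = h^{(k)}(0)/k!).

L = -2·Dx + (1 + 8·x + 12·x^2)·Dx^2  (order 2).
h: a_k = 0, -2, -2, 4, -10, 148/5, -100, 2616/7, …
ICs: h(0) = 0, h′(0) = -2.

f: a_k = -2, -4, 4, -8, 20, -56, 168, -528, …
Substitute x→r, Dx→(1/r')Dx; clear ⇒ L₀.
h=∫₀ˣh₀: take L = L₀·Dx.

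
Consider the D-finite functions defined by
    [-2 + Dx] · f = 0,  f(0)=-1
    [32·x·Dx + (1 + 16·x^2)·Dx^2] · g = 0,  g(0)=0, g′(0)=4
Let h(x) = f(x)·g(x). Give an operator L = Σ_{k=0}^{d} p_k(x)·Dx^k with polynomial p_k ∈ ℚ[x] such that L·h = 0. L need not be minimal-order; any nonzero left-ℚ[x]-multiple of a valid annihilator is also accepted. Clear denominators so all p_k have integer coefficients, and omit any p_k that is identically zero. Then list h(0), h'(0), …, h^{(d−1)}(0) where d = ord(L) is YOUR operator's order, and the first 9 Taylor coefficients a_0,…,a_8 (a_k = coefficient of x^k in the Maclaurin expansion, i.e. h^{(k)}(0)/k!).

f: a_k = -1, -2, -2, -4/3, -2/3, -4/15, -4/45, -8/315, -2/315, …
g: a_k = 0, 4, 0, -64/3, 0, 1024/5, 0, -16384/7, 0, …
h₀=f·g: eliminate ⇒ L₀, order ≤ 1·2.
L = (4 - 64·x + 64·x^2) + (-4 + 32·x - 64·x^2)·Dx + (1 + 16·x^2)·Dx^2  (order 2).
h: a_k = 0, -4, -8, 40/3, 112/3, -824/5, -3440/9, 204208/105, 1390304/315, …
ICs: h(0) = 0, h′(0) = -4.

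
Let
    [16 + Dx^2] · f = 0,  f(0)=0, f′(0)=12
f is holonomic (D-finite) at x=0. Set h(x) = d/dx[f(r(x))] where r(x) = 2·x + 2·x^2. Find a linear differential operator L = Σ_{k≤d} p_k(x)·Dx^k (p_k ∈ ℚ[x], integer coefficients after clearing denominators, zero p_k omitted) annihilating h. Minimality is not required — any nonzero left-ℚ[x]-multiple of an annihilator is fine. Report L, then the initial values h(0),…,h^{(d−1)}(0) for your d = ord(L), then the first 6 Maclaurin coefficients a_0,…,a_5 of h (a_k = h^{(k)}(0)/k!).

f: a_k = 0, 12, 0, -32, 0, 128/5, …
Substitute x→r, Dx→(1/r')Dx; clear ⇒ L₀.
Derive L from L₀ (diff closure).
L = (76 + 512·x + 1536·x^2 + 2048·x^3 + 1024·x^4) + (-6 - 12·x)·Dx + (1 + 4·x + 4·x^2)·Dx^2  (order 2).
h: a_k = 24, 48, -768, -3072, 256, 23040, …
ICs: h(0) = 24, h′(0) = 48.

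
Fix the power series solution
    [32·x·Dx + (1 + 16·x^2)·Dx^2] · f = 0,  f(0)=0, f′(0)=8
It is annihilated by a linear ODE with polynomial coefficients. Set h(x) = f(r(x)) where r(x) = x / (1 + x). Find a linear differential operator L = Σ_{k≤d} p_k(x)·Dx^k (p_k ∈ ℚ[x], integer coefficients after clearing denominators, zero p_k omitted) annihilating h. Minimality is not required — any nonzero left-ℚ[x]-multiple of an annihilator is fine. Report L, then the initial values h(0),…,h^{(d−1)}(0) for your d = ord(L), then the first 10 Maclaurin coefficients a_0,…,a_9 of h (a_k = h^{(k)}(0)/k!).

L = (2 + 34·x)·Dx + (1 + 2·x + 17·x^2)·Dx^2  (order 2).
h: a_k = 0, 8, -8, -104/3, 120, 808/5, -4888/3, 5816/7, 19320, -407992/9, …
ICs: h(0) = 0, h′(0) = 8.

f: a_k = 0, 8, 0, -128/3, 0, 2048/5, 0, -32768/7, 0, 524288/9, …
h₀=f(r): pull back L_f along r ⇒ L₀.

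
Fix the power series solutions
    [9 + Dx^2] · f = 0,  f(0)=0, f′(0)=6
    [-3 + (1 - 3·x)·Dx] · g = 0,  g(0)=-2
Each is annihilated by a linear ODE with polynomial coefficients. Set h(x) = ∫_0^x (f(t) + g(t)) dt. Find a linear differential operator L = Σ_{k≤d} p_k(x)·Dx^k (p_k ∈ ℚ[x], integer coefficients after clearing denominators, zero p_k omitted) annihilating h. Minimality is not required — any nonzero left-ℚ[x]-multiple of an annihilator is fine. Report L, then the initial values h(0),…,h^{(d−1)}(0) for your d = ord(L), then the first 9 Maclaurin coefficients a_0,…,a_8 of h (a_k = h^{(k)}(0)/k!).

L = (-63 + 54·x - 81·x^2)·Dx + (9 - 45·x + 81·x^2 - 81·x^3)·Dx^2 + (-7 + 6·x - 9·x^2)·Dx^3 + (1 - 5·x + 9·x^2 - 9·x^3)·Dx^4  (order 4).
h: a_k = 0, -2, 0, -6, -63/4, -162/5, -3213/40, -1458/7, -1224963/2240, …
ICs: h(0) = 0, h′(0) = -2, h′′(0) = 0, h′′′(0) = -36.

f: a_k = 0, 6, 0, -9, 0, 81/20, 0, -243/280, 0, …
g: a_k = -2, -6, -18, -54, -162, -486, -1458, -4374, -13122, …
f+g: L₀ = lclm(L_f,L_g), ord ≤ 2+1.
Integrate: L := L₀·Dx.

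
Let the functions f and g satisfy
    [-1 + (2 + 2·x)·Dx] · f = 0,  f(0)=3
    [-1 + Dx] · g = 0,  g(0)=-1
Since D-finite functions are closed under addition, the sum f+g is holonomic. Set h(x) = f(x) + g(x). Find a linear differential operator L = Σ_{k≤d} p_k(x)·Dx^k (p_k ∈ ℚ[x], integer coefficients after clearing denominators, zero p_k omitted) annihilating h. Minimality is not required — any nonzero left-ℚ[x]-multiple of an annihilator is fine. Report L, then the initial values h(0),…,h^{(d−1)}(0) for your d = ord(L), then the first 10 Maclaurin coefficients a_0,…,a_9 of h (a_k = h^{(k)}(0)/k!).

L = (3 + 2·x) + (-5 - 8·x - 4·x^2)·Dx + (2 + 6·x + 4·x^2)·Dx^2  (order 2).
h: a_k = 2, 1/2, -7/8, 1/48, -61/384, 283/3840, -2899/46080, 31057/645120, -405661/10321920, 6080563/185794560, …
ICs: h(0) = 2, h′(0) = 1/2.

f: a_k = 3, 3/2, -3/8, 3/16, -15/128, 21/256, -63/1024, 99/2048, -1287/32768, 2145/65536, …
g: a_k = -1, -1, -1/2, -1/6, -1/24, -1/120, -1/720, -1/5040, -1/40320, -1/362880, …
L₀ := lclm(L_f,L_g); ord L₀ ≤ 1+1.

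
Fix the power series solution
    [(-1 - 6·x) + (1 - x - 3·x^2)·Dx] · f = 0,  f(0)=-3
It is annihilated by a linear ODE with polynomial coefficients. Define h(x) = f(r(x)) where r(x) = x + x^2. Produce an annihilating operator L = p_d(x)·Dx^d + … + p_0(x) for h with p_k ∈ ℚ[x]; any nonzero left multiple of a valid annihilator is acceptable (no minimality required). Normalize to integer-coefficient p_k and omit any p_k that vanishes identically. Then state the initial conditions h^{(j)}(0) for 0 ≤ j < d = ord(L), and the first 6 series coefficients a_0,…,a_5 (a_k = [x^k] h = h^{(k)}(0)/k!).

f: a_k = -3, -3, -12, -21, -57, -120, …
L₀ from L_f via x↦r, Dx↦r'^{-1}Dx.
L = (1 + 8·x + 18·x^2 + 12·x^3) + (-1 + x + 4·x^2 + 6·x^3 + 3·x^4)·Dx  (order 1).
h: a_k = -3, -3, -15, -45, -132, -411, …
ICs: h(0) = -3.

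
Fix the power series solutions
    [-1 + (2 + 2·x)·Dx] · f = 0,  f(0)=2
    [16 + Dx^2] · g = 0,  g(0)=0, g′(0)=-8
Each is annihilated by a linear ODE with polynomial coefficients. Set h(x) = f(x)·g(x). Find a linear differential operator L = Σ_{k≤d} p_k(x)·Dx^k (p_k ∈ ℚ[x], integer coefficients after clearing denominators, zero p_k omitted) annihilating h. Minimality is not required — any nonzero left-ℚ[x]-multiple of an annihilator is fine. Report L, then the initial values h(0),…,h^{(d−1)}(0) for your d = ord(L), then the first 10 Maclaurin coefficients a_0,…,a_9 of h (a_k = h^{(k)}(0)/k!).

f: a_k = 2, 1, -1/4, 1/8, -5/64, 7/128, -21/512, 33/1024, -429/16384, 715/32768, …
g: a_k = 0, -8, 0, 64/3, 0, -256/15, 0, 2048/315, 0, -4096/2835, …
f·g: L₀ = L_f ⊗_s L_g, ord ≤ 1·2.
L = (67 + 128·x + 64·x^2) + (-4 - 4·x)·Dx + (4 + 8·x + 4·x^2)·Dx^2  (order 2).
h: a_k = 0, -16, -8, 134/3, 61/3, -4661/120, -1187/80, 64235/4032, 212773/40320, -4467413/1161216, …
ICs: h(0) = 0, h′(0) = -16.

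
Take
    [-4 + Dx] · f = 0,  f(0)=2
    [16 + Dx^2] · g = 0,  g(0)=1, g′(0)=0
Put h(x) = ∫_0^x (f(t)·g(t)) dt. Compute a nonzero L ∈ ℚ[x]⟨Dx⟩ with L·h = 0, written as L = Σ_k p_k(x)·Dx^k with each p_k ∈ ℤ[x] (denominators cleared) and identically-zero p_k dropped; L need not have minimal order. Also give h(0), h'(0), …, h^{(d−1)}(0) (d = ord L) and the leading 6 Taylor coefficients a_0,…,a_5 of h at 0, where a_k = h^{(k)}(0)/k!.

f: a_k = 2, 8, 16, 64/3, 64/3, 256/15, …
g: a_k = 1, 0, -8, 0, 32/3, 0, …
h₀=f·g: eliminate ⇒ L₀, order ≤ 1·2.
∫: right-multiply L₀ by Dx.
L = 32·Dx - 8·Dx^2 + Dx^3  (order 3).
h: a_k = 0, 2, 4, 0, -32/3, -256/15, …
ICs: h(0) = 0, h′(0) = 2, h′′(0) = 8.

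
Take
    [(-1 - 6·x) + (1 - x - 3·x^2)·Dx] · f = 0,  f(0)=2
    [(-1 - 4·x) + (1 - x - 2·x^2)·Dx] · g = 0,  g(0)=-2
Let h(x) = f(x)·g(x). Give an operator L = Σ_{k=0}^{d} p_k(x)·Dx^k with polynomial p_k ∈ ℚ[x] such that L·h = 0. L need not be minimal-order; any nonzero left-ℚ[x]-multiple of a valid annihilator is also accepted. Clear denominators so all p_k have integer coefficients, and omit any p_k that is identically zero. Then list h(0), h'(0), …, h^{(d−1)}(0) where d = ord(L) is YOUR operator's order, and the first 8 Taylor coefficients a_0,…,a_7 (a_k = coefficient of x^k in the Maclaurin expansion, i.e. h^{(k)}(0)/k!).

L = (-2 - 8·x + 15·x^2 + 24·x^3) + (1 - 2·x - 4·x^2 + 5·x^3 + 6·x^4)·Dx  (order 1).
h: a_k = -4, -8, -32, -76, -216, -528, -1348, -3272, …
ICs: h(0) = -4.

f: a_k = 2, 2, 8, 14, 38, 80, 194, 434, …
g: a_k = -2, -2, -6, -10, -22, -42, -86, -170, …
Sym-product of L_f,L_g gives L₀ (≤ ord 1).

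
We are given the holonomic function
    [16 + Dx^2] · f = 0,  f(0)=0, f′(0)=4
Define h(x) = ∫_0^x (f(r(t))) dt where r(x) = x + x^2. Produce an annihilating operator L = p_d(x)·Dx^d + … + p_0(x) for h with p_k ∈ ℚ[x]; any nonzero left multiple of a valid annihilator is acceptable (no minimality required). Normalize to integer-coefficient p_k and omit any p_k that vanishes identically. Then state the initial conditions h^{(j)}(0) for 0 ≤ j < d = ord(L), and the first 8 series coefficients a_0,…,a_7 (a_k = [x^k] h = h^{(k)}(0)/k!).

L = (16 + 96·x + 192·x^2 + 128·x^3)·Dx - 2·Dx^2 + (1 + 2·x)·Dx^3  (order 3).
h: a_k = 0, 0, 2, 4/3, -8/3, -32/5, -176/45, 32/7, …
ICs: h(0) = 0, h′(0) = 0, h′′(0) = 4.

f: a_k = 0, 4, 0, -32/3, 0, 128/15, 0, -1024/315, …
f∘r: x↦r, Dx↦Dx/r' in L_f ⇒ L₀.
h=∫h₀ ⇒ L = L₀·Dx.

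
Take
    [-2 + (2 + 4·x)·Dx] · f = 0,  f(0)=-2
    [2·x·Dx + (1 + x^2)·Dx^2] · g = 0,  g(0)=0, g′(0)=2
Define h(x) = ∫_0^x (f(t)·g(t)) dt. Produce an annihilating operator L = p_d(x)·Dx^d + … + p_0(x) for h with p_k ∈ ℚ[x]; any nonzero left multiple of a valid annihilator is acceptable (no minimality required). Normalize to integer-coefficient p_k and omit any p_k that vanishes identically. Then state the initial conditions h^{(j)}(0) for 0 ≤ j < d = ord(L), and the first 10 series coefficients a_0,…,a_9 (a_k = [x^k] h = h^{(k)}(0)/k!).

f: a_k = -2, -2, 1, -1, 5/4, -7/4, 21/8, -33/8, 429/64, -715/64, …
g: a_k = 0, 2, 0, -2/3, 0, 2/5, 0, -2/7, 0, 2/9, …
h₀=f·g: eliminate ⇒ L₀, order ≤ 1·2.
h=∫₀ˣh₀: take L = L₀·Dx.
L = (3 - 2·x - x^2)·Dx + (-2 - 2·x + 6·x^2 + 4·x^3)·Dx^2 + (1 + 4·x + 5·x^2 + 4·x^3 + 4·x^4)·Dx^3  (order 3).
h: a_k = 0, 0, -2, -4/3, 5/6, -2/15, 31/180, -109/210, 2263/3360, -2903/3780, …
ICs: h(0) = 0, h′(0) = 0, h′′(0) = -4.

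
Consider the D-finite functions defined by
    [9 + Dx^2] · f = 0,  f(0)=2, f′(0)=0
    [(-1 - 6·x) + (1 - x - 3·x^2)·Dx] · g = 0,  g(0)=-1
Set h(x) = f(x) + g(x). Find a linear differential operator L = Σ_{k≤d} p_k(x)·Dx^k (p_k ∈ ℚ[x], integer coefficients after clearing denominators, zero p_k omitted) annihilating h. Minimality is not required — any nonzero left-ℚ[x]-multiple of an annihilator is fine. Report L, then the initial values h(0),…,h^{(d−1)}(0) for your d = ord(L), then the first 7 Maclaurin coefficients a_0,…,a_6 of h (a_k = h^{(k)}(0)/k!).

L = (-459 - 2916·x - 1539·x^2 - 3888·x^3 - 3645·x^4 - 4374·x^5) + (153 - 153·x - 378·x^2 + 405·x^3 - 2187·x^5 - 2187·x^6)·Dx + (-51 - 324·x - 171·x^2 - 432·x^3 - 405·x^4 - 486·x^5)·Dx^2 + (17 - 17·x - 42·x^2 + 45·x^3 - 243·x^5 - 243·x^6)·Dx^3  (order 3).
h: a_k = 1, -1, -13, -7, -49/4, -40, -3961/40, …
ICs: h(0) = 1, h′(0) = -1, h′′(0) = -26.

f: a_k = 2, 0, -9, 0, 27/4, 0, -81/40, …
g: a_k = -1, -1, -4, -7, -19, -40, -97, …
Weyl lclm of L_f,L_g ⇒ L₀ (ord ≤ 3).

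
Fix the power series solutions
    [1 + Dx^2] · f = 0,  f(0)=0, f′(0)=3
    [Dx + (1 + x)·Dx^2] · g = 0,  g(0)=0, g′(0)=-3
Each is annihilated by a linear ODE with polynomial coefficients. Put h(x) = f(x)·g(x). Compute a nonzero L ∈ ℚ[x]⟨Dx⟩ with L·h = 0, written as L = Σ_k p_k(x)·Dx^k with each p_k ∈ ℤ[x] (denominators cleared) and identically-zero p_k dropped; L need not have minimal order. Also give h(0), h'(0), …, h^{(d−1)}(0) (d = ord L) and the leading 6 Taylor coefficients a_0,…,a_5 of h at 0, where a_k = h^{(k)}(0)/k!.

f: a_k = 0, 3, 0, -1/2, 0, 1/40, …
g: a_k = 0, -3, 3/2, -1, 3/4, -3/5, …
h₀=f·g: eliminate ⇒ L₀, order ≤ 2·2.
L = (-3 + 6·x + 19·x^2 + 16·x^3 + 4·x^4) + (4 + 20·x + 24·x^2 + 8·x^3)·Dx + (20·x + 42·x^2 + 32·x^3 + 8·x^4)·Dx^2 + (4 + 20·x + 24·x^2 + 8·x^3)·Dx^3 + (3 + 14·x + 23·x^2 + 16·x^3 + 4·x^4)·Dx^4  (order 4).
h: a_k = 0, 0, -9, 9/2, -3/2, 3/2, …
ICs: h(0) = 0, h′(0) = 0, h′′(0) = -18, h′′′(0) = 27.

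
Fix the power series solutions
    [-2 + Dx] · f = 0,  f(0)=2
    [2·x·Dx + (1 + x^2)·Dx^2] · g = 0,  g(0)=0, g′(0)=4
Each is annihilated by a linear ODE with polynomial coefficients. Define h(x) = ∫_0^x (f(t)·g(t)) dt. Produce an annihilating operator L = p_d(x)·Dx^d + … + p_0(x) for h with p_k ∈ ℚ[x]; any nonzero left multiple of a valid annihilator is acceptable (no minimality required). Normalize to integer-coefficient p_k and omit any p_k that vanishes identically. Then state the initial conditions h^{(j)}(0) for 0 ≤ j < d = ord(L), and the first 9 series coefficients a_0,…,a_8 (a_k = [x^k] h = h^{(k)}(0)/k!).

f: a_k = 2, 4, 4, 8/3, 4/3, 8/15, 8/45, 16/315, 4/315, …
g: a_k = 0, 4, 0, -4/3, 0, 4/5, 0, -4/7, 0, …
Sym-product of L_f,L_g gives L₀ (≤ ord 2).
h=∫h₀ ⇒ L = L₀·Dx.
L = (4 - 4·x + 4·x^2)·Dx + (-4 + 2·x - 4·x^2)·Dx^2 + (1 + x^2)·Dx^3  (order 3).
h: a_k = 0, 0, 4, 16/3, 10/3, 16/15, 4/15, 16/63, 13/105, …
ICs: h(0) = 0, h′(0) = 0, h′′(0) = 8.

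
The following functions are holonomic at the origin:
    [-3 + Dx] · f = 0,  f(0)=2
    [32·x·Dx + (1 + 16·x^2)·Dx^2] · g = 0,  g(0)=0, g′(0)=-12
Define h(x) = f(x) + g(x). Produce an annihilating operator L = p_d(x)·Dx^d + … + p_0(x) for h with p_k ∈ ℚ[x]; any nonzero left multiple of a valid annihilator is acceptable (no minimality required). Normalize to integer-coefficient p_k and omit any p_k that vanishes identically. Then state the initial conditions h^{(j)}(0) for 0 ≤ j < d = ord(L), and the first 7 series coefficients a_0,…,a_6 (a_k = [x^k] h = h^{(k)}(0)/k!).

f: a_k = 2, 6, 9, 9, 27/4, 81/20, 81/40, …
g: a_k = 0, -12, 0, 64, 0, -3072/5, 0, …
h₀=f+g: left-lcm gives L₀, ord ≤ 3.
L = (96 - 288·x - 4608·x^2 - 4608·x^3)·Dx + (-41 + 1248·x^2 - 2304·x^4)·Dx^2 + (3 + 32·x + 96·x^2 + 512·x^3 + 768·x^4)·Dx^3  (order 3).
h: a_k = 2, -6, 9, 73, 27/4, -12207/20, 81/40, …
ICs: h(0) = 2, h′(0) = -6, h′′(0) = 18.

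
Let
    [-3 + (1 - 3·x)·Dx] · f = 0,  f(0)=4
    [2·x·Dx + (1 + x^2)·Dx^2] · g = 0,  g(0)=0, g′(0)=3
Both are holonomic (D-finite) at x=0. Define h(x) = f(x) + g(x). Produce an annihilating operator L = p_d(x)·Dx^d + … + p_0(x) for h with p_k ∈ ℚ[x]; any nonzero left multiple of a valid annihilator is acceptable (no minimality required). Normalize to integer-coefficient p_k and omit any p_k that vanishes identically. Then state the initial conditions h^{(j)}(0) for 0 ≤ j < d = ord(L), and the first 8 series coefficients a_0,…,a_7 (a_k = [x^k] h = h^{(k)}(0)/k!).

L = (-6 + 72·x + 18·x^2)·Dx + (28 - 6·x + 60·x^2 + 18·x^3)·Dx^2 + (-3 + 8·x + 8·x^3 + 3·x^4)·Dx^3  (order 3).
h: a_k = 4, 15, 36, 107, 324, 4863/5, 2916, 61233/7, …
ICs: h(0) = 4, h′(0) = 15, h′′(0) = 72.

f: a_k = 4, 12, 36, 108, 324, 972, 2916, 8748, …
g: a_k = 0, 3, 0, -1, 0, 3/5, 0, -3/7, …
Sum ⇒ L₀ = lclm(L_f,L_g) in ℚ(x)⟨Dx⟩.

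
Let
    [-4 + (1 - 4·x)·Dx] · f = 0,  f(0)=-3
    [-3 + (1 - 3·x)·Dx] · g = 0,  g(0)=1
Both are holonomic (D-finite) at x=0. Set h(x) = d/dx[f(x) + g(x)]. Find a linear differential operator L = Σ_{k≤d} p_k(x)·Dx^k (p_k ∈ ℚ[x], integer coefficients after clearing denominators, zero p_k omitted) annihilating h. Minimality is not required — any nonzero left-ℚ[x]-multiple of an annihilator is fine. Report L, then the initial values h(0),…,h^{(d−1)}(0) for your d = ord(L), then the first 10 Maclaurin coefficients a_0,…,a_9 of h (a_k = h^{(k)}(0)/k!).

L = 72 + (-21 + 72·x)·Dx + (1 - 7·x + 12·x^2)·Dx^2  (order 2).
h: a_k = -9, -78, -495, -2748, -14145, -69354, -328755, -1520376, -6900741, -30866790, …
ICs: h(0) = -9, h′(0) = -78.

f: a_k = -3, -12, -48, -192, -768, -3072, -12288, -49152, -196608, -786432, …
g: a_k = 1, 3, 9, 27, 81, 243, 729, 2187, 6561, 19683, …
Sum ⇒ L₀ = lclm(L_f,L_g) in ℚ(x)⟨Dx⟩.
Differentiate: ansatz ord ≤ ord L₀ ⇒ L.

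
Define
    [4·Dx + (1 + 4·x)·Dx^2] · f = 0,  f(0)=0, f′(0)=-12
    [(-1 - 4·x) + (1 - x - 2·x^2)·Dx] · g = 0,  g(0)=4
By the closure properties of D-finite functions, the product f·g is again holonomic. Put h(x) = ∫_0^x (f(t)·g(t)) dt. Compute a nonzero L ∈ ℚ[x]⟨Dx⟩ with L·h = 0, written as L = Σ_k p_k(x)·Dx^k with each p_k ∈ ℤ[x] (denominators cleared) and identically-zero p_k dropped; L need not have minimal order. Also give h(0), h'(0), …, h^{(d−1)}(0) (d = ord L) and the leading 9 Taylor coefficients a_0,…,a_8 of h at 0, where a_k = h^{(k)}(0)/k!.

f: a_k = 0, -12, 24, -64, 192, -3072/5, 2048, -49152/7, 24576, …
g: a_k = 4, 4, 12, 20, 44, 84, 172, 340, 684, …
L₀ := L_f ⊗_s L_g (sym. prod.), ord ≤ 2.
∫: right-multiply L₀ by Dx.
L = (8 + 32·x)·Dx + (-2 + 20·x + 40·x^2)·Dx^2 + (-1 - 3·x + 6·x^2 + 8·x^3)·Dx^3  (order 3).
h: a_k = 0, 0, -24, 16, -76, 112, -2088/5, 34032/35, -115026/35, …
ICs: h(0) = 0, h′(0) = 0, h′′(0) = -48.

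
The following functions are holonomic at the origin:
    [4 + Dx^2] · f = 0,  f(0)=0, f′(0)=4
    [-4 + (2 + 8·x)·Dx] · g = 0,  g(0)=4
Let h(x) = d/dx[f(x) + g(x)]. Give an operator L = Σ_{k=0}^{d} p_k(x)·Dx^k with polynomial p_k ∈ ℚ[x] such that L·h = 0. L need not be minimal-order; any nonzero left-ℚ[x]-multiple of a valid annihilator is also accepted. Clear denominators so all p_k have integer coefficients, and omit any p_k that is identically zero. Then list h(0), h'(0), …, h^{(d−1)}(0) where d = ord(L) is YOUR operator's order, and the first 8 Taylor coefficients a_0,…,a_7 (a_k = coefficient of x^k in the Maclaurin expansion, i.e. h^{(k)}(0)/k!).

f: a_k = 0, 4, 0, -8/3, 0, 8/15, 0, -16/315, …
g: a_k = 4, 8, -8, 16, -40, 112, -336, 1056, …
Sum ⇒ L₀ = lclm(L_f,L_g) in ℚ(x)⟨Dx⟩.
Differentiate: ansatz ord ≤ ord L₀ ⇒ L.
L = (-32 - 16·x - 32·x^2) + (-4 - 24·x - 48·x^2 - 64·x^3)·Dx + (-8 - 4·x - 8·x^2)·Dx^2 + (-1 - 6·x - 12·x^2 - 16·x^3)·Dx^3  (order 3).
h: a_k = 12, -16, 40, -160, 1688/3, -2016, 332624/45, -27456, …
ICs: h(0) = 12, h′(0) = -16, h′′(0) = 80.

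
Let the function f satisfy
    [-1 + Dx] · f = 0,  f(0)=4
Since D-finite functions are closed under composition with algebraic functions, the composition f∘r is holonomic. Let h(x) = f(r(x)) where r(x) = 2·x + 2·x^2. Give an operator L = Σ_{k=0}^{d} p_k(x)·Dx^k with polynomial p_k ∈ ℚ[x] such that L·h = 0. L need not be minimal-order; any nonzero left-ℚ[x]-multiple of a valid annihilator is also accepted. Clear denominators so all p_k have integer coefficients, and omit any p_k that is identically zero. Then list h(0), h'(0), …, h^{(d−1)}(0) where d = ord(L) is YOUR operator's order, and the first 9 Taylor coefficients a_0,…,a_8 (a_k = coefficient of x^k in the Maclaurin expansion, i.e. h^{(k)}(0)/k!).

f: a_k = 4, 4, 2, 2/3, 1/6, 1/30, 1/180, 1/1260, 1/10080, …
h₀=f(r): pull back L_f along r ⇒ L₀.
L = (-2 - 4·x) + Dx  (order 1).
h: a_k = 4, 8, 16, 64/3, 80/3, 416/15, 1216/45, 7424/315, 6112/315, …
ICs: h(0) = 4.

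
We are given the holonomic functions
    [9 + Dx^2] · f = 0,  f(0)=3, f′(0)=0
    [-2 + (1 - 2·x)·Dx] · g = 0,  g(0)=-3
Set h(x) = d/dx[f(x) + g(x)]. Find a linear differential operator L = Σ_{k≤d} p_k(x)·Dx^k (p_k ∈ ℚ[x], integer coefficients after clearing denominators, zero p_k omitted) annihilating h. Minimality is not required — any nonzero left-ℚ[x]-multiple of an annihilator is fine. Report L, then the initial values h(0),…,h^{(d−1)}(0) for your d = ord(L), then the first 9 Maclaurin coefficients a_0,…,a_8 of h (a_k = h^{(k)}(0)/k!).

f: a_k = 3, 0, -27/2, 0, 81/8, 0, -243/80, 0, 2187/4480, …
g: a_k = -3, -6, -12, -24, -48, -96, -192, -384, -768, …
h₀=f+g: left-lcm gives L₀, ord ≤ 3.
h=h₀': d/dx-closure on L₀ ⇒ L.
L = (684 - 432·x + 432·x^2) + (-99 + 306·x - 324·x^2 + 216·x^3)·Dx + (76 - 48·x + 48·x^2)·Dx^2 + (-11 + 34·x - 36·x^2 + 24·x^3)·Dx^3  (order 3).
h: a_k = -6, -51, -72, -303/2, -480, -46809/40, -2688, -3438453/560, -13824, …
ICs: h(0) = -6, h′(0) = -51, h′′(0) = -144.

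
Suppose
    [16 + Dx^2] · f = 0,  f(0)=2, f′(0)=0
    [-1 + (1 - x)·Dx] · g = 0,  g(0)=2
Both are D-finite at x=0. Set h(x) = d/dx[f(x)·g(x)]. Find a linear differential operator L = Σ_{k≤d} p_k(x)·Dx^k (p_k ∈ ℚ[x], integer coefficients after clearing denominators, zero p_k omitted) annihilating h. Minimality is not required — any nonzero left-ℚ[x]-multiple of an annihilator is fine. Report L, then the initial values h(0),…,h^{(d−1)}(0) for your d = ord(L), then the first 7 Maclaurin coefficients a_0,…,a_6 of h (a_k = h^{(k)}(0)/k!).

f: a_k = 2, 0, -16, 0, 64/3, 0, -512/45, …
g: a_k = 2, 2, 2, 2, 2, 2, 2, …
f·g: L₀ = L_f ⊗_s L_g, ord ≤ 2·1.
h=h₀': d/dx-closure on L₀ ⇒ L.
L = (14 - 32·x + 16·x^2) + (-2 + 2·x)·Dx + (1 - 2·x + x^2)·Dx^2  (order 2).
h: a_k = 4, -56, -84, 176/3, 220/3, -728/15, -2548/45, …
ICs: h(0) = 4, h′(0) = -56.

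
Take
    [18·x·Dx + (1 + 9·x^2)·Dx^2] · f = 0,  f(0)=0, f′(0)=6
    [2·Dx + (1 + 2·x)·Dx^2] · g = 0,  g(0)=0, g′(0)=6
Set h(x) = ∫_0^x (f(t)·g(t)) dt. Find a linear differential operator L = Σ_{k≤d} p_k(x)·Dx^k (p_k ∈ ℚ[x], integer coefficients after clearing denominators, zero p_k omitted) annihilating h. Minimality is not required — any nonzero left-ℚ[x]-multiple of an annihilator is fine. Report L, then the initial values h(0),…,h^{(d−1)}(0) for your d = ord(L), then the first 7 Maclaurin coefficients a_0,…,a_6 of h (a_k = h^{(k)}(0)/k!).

L = (792 + 3024·x + 22680·x^2 + 102384·x^3 + 174960·x^4 + 151632·x^5 + 104976·x^7)·Dx^2 + (332 + 4752·x + 28908·x^2 + 127008·x^3 + 351216·x^4 + 542376·x^5 + 408240·x^6 + 157464·x^7 + 367416·x^8)·Dx^3 + (44 + 916·x + 6696·x^2 + 27252·x^3 + 85860·x^4 + 193428·x^5 + 279936·x^6 + 224532·x^7 + 157464·x^8 + 209952·x^9)·Dx^4 + (10 + 76·x + 418·x^2 + 1728·x^3 + 5391·x^4 + 12960·x^5 + 24948·x^6 + 34992·x^7 + 29889·x^8 + 26244·x^9 + 26244·x^10)·Dx^5  (order 5).
h: a_k = 0, 0, 0, 12, -9, -12, 6, …
ICs: h(0) = 0, h′(0) = 0, h′′(0) = 0, h′′′(0) = 72, h′′′′(0) = -216.

f: a_k = 0, 6, 0, -18, 0, 486/5, 0, …
g: a_k = 0, 6, -6, 8, -12, 96/5, -32, …
Sym-product of L_f,L_g gives L₀ (≤ ord 4).
Integrate: L := L₀·Dx.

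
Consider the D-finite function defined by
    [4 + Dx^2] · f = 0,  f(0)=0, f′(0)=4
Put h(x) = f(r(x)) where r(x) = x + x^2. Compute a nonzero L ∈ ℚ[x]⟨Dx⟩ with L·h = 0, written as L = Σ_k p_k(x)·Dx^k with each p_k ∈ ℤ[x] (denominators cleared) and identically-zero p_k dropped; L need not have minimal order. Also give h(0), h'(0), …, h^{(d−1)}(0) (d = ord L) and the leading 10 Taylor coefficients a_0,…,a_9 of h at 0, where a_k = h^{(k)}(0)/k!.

f: a_k = 0, 4, 0, -8/3, 0, 8/15, 0, -16/315, 0, 8/2835, …
h₀=f(r): pull back L_f along r ⇒ L₀.
L = (4 + 24·x + 48·x^2 + 32·x^3) - 2·Dx + (1 + 2·x)·Dx^2  (order 2).
h: a_k = 0, 4, 4, -8/3, -8, -112/15, 0, 1664/315, 224/45, 4544/2835, …
ICs: h(0) = 0, h′(0) = 4.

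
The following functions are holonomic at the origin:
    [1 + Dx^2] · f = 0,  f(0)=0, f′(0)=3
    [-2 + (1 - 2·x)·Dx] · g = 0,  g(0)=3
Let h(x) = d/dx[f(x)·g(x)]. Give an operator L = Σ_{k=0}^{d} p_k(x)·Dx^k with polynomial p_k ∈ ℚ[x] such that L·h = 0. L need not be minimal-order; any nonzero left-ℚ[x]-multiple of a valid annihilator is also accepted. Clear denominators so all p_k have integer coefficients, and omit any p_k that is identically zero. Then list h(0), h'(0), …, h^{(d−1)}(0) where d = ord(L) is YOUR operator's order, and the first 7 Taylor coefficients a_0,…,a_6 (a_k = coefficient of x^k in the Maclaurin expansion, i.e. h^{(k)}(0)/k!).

L = (-7 - 4·x + 4·x^2) + (-4 + 8·x)·Dx + (1 - 4·x + 4·x^2)·Dx^2  (order 2).
h: a_k = 9, 36, 207/2, 276, 5523/8, 16569/10, 309287/80, …
ICs: h(0) = 9, h′(0) = 36.

f: a_k = 0, 3, 0, -1/2, 0, 1/40, 0, …
g: a_k = 3, 6, 12, 24, 48, 96, 192, …
L₀ := L_f ⊗_s L_g (sym. prod.), ord ≤ 2.
h=h₀': d/dx-closure on L₀ ⇒ L.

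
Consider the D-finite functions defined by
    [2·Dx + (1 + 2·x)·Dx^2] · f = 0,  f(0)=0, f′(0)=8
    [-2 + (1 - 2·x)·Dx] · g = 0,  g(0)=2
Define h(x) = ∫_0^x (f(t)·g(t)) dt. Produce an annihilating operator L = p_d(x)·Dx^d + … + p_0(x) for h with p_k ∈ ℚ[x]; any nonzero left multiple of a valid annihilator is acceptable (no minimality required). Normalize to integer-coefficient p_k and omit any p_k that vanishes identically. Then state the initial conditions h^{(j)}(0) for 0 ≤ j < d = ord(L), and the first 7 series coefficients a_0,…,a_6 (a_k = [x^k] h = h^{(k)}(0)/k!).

f: a_k = 0, 8, -8, 32/3, -16, 128/5, -128/3, …
g: a_k = 2, 4, 8, 16, 32, 64, 128, …
h₀=f·g: eliminate ⇒ L₀, order ≤ 2·1.
h=∫₀ˣh₀: take L = L₀·Dx.
L = 4·Dx + (2 + 12·x)·Dx^2 + (-1 + 4·x^2)·Dx^3  (order 3).
h: a_k = 0, 0, 8, 16/3, 40/3, 224/15, 1504/45, …
ICs: h(0) = 0, h′(0) = 0, h′′(0) = 16.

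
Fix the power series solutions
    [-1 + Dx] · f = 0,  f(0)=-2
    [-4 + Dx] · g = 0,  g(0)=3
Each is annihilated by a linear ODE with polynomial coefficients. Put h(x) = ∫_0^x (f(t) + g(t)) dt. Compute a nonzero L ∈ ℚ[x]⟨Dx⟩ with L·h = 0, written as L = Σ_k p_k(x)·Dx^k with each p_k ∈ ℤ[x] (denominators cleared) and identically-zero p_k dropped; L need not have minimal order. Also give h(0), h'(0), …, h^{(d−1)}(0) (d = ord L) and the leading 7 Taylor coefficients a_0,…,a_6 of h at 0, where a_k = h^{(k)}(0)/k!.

L = 4·Dx - 5·Dx^2 + Dx^3  (order 3).
h: a_k = 0, 1, 5, 23/3, 95/12, 383/60, 307/72, …
ICs: h(0) = 0, h′(0) = 1, h′′(0) = 10.

f: a_k = -2, -2, -1, -1/3, -1/12, -1/60, -1/360, …
g: a_k = 3, 12, 24, 32, 32, 128/5, 256/15, …
Weyl lclm of L_f,L_g ⇒ L₀ (ord ≤ 2).
Integrate: L := L₀·Dx.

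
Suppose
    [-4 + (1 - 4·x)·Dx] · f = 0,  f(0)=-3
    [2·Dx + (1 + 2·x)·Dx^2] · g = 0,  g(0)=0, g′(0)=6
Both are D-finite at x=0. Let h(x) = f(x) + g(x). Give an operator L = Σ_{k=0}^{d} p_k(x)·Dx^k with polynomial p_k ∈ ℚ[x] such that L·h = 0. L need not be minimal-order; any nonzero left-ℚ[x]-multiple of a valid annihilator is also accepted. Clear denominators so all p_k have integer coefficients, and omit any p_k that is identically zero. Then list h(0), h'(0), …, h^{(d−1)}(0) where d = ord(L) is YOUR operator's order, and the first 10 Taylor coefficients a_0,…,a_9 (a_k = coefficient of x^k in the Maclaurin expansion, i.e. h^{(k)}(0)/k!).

f: a_k = -3, -12, -48, -192, -768, -3072, -12288, -49152, -196608, -786432, …
g: a_k = 0, 6, -6, 8, -12, 96/5, -32, 384/7, -96, 512/3, …
h₀=f+g: left-lcm gives L₀, ord ≤ 3.
L = (128 + 64·x)·Dx + (44 + 224·x + 128·x^2)·Dx^2 + (-5 + 6·x + 48·x^2 + 32·x^3)·Dx^3  (order 3).
h: a_k = -3, -6, -54, -184, -780, -15264/5, -12320, -343680/7, -196704, -2358784/3, …
ICs: h(0) = -3, h′(0) = -6, h′′(0) = -108.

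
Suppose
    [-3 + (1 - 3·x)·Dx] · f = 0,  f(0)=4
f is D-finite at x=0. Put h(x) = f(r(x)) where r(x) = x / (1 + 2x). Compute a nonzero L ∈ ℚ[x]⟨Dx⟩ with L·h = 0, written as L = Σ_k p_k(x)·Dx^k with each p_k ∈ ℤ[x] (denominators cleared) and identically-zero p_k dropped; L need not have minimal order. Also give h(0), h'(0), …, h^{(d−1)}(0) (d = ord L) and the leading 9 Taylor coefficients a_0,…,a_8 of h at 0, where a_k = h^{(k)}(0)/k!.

L = 3 + (-1 - x + 2·x^2)·Dx  (order 1).
h: a_k = 4, 12, 12, 12, 12, 12, 12, 12, 12, …
ICs: h(0) = 4.

f: a_k = 4, 12, 36, 108, 324, 972, 2916, 8748, 26244, …
L₀ from L_f via x↦r, Dx↦r'^{-1}Dx.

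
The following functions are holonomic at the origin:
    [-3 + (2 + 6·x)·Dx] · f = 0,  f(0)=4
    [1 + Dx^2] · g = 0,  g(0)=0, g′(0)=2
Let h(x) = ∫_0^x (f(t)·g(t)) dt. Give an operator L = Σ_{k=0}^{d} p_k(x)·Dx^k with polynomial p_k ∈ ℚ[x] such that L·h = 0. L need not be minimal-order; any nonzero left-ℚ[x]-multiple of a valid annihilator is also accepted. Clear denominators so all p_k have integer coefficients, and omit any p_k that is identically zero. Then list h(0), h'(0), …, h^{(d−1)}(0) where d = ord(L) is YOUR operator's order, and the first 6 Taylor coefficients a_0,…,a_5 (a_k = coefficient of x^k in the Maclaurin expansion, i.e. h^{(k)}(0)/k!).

L = (31 + 24·x + 36·x^2)·Dx + (-12 - 36·x)·Dx^2 + (4 + 24·x + 36·x^2)·Dx^3  (order 3).
h: a_k = 0, 0, 4, 4, -31/12, 23/10, …
ICs: h(0) = 0, h′(0) = 0, h′′(0) = 8.

f: a_k = 4, 6, -9/2, 27/4, -405/32, 1701/64, …
g: a_k = 0, 2, 0, -1/3, 0, 1/60, …
h₀=f·g: eliminate ⇒ L₀, order ≤ 1·2.
h=∫₀ˣh₀: take L = L₀·Dx.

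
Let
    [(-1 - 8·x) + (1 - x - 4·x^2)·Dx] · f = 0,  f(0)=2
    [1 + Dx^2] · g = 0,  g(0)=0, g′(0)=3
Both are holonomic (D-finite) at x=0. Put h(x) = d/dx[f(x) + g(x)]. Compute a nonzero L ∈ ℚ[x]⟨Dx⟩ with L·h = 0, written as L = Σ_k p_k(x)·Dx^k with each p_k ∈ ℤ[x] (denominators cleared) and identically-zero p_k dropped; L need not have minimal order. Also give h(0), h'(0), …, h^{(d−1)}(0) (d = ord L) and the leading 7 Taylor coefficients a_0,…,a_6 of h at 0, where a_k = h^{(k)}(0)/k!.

L = (706 + 4324·x + 19178·x^2 + 15080·x^3 + 30400·x^4 + 1152·x^5 + 1536·x^6) + (-55 - 431·x + 153·x^2 + 1009·x^3 + 3620·x^4 + 5904·x^5 + 448·x^6 + 512·x^7)·Dx + (706 + 4324·x + 19178·x^2 + 15080·x^3 + 30400·x^4 + 1152·x^5 + 1536·x^6)·Dx^2 + (-55 - 431·x + 153·x^2 + 1009·x^3 + 3620·x^4 + 5904·x^5 + 448·x^6 + 512·x^7)·Dx^3  (order 3).
h: a_k = 5, 20, 105/2, 232, 5201/8, 2172, 1481759/240, …
ICs: h(0) = 5, h′(0) = 20, h′′(0) = 105.

f: a_k = 2, 2, 10, 18, 58, 130, 362, …
g: a_k = 0, 3, 0, -1/2, 0, 1/40, 0, …
L₀ := lclm(L_f,L_g); ord L₀ ≤ 1+2.
Derive L from L₀ (diff closure).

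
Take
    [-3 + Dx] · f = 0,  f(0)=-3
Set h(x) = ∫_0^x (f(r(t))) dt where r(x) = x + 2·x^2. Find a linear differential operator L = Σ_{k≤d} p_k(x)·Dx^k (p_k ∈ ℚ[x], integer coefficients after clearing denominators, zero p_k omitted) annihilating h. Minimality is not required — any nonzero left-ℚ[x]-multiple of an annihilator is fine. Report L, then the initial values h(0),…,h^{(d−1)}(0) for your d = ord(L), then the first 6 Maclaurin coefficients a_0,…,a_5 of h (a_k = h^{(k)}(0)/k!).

f: a_k = -3, -9, -27/2, -27/2, -81/8, -243/40, …
f∘r: x↦r, Dx↦Dx/r' in L_f ⇒ L₀.
h=∫h₀ ⇒ L = L₀·Dx.
L = (-3 - 12·x)·Dx + Dx^2  (order 2).
h: a_k = 0, -3, -9/2, -21/2, -135/8, -1161/40, …
ICs: h(0) = 0, h′(0) = -3.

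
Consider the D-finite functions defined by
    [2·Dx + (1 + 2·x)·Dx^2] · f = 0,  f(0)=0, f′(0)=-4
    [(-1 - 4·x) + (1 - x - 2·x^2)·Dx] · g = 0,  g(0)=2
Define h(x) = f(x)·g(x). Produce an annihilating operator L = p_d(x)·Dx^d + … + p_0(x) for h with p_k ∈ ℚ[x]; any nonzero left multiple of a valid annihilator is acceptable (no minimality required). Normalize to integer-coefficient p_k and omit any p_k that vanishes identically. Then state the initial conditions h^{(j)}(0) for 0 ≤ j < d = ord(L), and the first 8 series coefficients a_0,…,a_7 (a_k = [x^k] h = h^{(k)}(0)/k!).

L = (6 + 16·x) + (14·x + 20·x^2)·Dx + (-1 - x + 4·x^2 + 4·x^3)·Dx^2  (order 2).
h: a_k = 0, -8, 0, -80/3, -32/3, -448/5, -1024/15, -33664/105, …
ICs: h(0) = 0, h′(0) = -8.

f: a_k = 0, -4, 4, -16/3, 8, -64/5, 64/3, -256/7, …
g: a_k = 2, 2, 6, 10, 22, 42, 86, 170, …
Product ⇒ symmetric product L₀, ord ≤ 2.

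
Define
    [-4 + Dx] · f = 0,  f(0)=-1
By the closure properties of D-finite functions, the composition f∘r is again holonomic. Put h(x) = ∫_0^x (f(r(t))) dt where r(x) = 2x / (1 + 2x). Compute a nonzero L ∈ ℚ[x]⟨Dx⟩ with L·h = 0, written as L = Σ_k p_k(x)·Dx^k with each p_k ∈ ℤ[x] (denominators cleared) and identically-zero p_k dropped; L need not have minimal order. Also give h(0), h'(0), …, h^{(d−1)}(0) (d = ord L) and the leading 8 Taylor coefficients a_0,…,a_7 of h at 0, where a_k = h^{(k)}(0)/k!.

L = -8·Dx + (1 + 4·x + 4·x^2)·Dx^2  (order 2).
h: a_k = 0, -1, -4, -16/3, 8/3, 64/15, -448/45, 2816/315, …
ICs: h(0) = 0, h′(0) = -1.

f: a_k = -1, -4, -8, -32/3, -32/3, -128/15, -256/45, -1024/315, …
f∘r: x↦r, Dx↦Dx/r' in L_f ⇒ L₀.
Integrate: L := L₀·Dx.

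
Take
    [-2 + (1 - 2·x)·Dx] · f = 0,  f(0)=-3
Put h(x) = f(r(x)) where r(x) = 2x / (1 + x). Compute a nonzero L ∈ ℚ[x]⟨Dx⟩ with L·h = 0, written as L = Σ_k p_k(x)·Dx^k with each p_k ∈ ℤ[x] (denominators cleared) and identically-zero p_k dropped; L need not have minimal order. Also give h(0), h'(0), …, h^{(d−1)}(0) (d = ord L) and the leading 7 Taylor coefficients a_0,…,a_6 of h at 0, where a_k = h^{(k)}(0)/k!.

L = 4 + (-1 + 2·x + 3·x^2)·Dx  (order 1).
h: a_k = -3, -12, -36, -108, -324, -972, -2916, …
ICs: h(0) = -3.

f: a_k = -3, -6, -12, -24, -48, -96, -192, …
h₀=f(r): pull back L_f along r ⇒ L₀.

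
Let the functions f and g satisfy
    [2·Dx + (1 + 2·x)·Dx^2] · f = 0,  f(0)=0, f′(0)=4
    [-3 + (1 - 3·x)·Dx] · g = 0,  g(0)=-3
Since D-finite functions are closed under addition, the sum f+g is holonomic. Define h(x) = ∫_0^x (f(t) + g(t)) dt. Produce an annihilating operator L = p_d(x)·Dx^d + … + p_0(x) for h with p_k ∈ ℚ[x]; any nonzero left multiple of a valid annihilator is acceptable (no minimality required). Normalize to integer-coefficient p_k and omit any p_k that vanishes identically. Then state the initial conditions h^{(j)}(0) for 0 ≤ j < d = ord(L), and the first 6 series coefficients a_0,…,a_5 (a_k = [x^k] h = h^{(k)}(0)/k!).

f: a_k = 0, 4, -4, 16/3, -8, 64/5, …
g: a_k = -3, -9, -27, -81, -243, -729, …
Sum ⇒ L₀ = lclm(L_f,L_g) in ℚ(x)⟨Dx⟩.
∫: right-multiply L₀ by Dx.
L = (-78 - 36·x)·Dx^2 + (-23 - 132·x - 72·x^2)·Dx^3 + (4 - x - 27·x^2 - 18·x^3)·Dx^4  (order 4).
h: a_k = 0, -3, -5/2, -31/3, -227/12, -251/5, …
ICs: h(0) = 0, h′(0) = -3, h′′(0) = -5, h′′′(0) = -62.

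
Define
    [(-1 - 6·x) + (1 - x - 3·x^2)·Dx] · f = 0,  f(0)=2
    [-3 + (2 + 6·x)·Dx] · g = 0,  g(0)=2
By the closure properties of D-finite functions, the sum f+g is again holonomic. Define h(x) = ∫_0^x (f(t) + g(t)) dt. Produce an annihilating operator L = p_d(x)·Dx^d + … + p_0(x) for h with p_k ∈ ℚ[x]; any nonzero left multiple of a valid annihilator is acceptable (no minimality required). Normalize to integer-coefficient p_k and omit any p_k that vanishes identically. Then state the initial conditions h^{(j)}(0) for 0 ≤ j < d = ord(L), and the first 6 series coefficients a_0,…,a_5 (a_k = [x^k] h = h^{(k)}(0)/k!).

f: a_k = 2, 2, 8, 14, 38, 80, …
g: a_k = 2, 3, -9/4, 27/8, -405/64, 1701/128, …
Sum ⇒ L₀ = lclm(L_f,L_g) in ℚ(x)⟨Dx⟩.
h=∫h₀ ⇒ L = L₀·Dx.
L = (-57 - 297·x - 567·x^2 - 810·x^3)·Dx + (41 + 246·x + 891·x^2 + 1998·x^3 + 2025·x^4)·Dx^2 + (2 - 38·x - 186·x^2 + 54·x^3 + 918·x^4 + 810·x^5)·Dx^3  (order 3).
h: a_k = 0, 4, 5/2, 23/12, 139/32, 2027/320, …
ICs: h(0) = 0, h′(0) = 4, h′′(0) = 5.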